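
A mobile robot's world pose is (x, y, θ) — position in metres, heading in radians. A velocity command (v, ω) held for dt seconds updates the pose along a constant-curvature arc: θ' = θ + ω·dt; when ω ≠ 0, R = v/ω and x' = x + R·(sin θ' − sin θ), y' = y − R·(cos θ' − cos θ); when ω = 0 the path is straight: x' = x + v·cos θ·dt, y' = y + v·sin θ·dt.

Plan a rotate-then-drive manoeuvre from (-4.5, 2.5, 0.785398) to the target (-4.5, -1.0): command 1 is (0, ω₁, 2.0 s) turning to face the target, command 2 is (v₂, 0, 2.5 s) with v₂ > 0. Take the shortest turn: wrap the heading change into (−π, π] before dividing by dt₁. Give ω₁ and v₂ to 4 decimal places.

heading to target = atan2(-1−2.5, -4.5−-4.5) = -1.5708
Δθ = wrap(-1.5708 − 0.7854) = -2.3562; ω₁ = Δθ/dt₁ = -1.1781
distance = √((-4.5−-4.5)² + (-1−2.5)²) = 3.5000; v₂ = distance/dt₂ = 1.4000

ω₁ = -1.1781, v₂ = 1.4000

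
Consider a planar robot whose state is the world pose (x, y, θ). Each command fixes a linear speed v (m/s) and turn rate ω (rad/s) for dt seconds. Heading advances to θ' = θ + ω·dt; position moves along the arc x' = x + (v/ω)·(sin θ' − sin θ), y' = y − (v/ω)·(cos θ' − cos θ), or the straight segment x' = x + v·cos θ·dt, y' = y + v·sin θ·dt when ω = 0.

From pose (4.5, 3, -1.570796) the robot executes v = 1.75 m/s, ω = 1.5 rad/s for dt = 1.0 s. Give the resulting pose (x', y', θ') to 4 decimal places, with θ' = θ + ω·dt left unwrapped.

(5.5841, 1.8363, -0.0708)

θ' = -1.5708 + 1.5·1.0 = -0.0708
R = v/ω = 1.75/1.5 = 1.1667
x' = 4.5 + 1.1667·(sin -0.0708 − sin -1.5708) = 5.5841
y' = 3 − 1.1667·(cos -0.0708 − cos -1.5708) = 1.8363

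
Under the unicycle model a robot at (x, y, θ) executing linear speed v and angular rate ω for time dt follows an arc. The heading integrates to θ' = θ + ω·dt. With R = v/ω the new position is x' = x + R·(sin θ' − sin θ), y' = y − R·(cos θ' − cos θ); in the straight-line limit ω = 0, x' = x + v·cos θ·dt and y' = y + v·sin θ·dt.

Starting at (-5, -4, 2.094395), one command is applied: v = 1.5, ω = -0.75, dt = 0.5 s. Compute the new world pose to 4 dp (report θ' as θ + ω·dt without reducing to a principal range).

θ' = 2.0944 + -0.75·0.5 = 1.7194
R = v/ω = 1.5/-0.75 = -2.0000
x' = -5 + -2.0000·(sin 1.7194 − sin 2.0944) = -5.2459
y' = -4 − -2.0000·(cos 1.7194 − cos 2.0944) = -3.2961

(-5.2459, -3.2961, 1.7194)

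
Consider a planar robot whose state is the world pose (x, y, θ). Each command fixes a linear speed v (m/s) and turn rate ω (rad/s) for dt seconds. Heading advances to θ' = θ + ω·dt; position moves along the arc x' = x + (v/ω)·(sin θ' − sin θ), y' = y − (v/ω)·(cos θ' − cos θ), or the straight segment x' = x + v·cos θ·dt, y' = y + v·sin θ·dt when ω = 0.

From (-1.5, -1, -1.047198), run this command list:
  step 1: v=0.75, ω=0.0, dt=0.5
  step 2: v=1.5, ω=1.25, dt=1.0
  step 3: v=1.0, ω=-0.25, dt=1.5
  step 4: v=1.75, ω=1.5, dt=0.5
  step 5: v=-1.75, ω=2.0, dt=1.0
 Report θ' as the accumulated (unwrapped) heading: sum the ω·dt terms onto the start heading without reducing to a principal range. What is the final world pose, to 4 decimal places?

(2.3069, -3.1778, 2.5778)

step 1: θ'=-1.0472 (straight) → pose (-1.3125, -1.3248, -1.0472)
step 2: θ'=0.2028 (R=1.2000) → pose (-0.0316, -1.9002, 0.2028)
step 3: θ'=-0.1722 (R=-4.0000) → pose (1.4595, -1.8773, -0.1722)
step 4: θ'=0.5778 (R=1.1667) → pose (2.2966, -1.7052, 0.5778)
step 5: θ'=2.5778 (R=-0.8750) → pose (2.3069, -3.1778, 2.5778)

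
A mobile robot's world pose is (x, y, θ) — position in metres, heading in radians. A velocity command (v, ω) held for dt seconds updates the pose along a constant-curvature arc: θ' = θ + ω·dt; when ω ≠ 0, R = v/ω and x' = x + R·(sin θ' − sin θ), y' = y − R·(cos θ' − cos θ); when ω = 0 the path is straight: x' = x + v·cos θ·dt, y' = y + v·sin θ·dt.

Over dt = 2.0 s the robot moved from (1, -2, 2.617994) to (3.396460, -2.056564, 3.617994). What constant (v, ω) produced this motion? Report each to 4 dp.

Δθ = 3.617994 − 2.617994 = 1.000000
ω = Δθ/dt = 1.000000/2.0 = 0.5000
R = Δx/(sin θ' − sin θ) = -2.5000
v = R·ω = -2.5000·0.5000 = -1.2500

v = -1.2500, ω = 0.5000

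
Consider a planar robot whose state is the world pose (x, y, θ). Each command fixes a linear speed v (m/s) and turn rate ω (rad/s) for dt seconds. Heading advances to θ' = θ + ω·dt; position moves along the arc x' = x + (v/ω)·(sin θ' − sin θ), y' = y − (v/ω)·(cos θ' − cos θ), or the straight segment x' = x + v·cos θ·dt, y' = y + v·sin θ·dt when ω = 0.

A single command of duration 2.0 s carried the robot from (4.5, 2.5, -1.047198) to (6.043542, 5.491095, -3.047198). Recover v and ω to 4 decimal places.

v = -2.0000, ω = -1.0000

Δθ = -3.047198 − -1.047198 = -2.000000
ω = Δθ/dt = -2.000000/2.0 = -1.0000
R = −Δy/(cos θ' − cos θ) = 2.0000
v = R·ω = 2.0000·-1.0000 = -2.0000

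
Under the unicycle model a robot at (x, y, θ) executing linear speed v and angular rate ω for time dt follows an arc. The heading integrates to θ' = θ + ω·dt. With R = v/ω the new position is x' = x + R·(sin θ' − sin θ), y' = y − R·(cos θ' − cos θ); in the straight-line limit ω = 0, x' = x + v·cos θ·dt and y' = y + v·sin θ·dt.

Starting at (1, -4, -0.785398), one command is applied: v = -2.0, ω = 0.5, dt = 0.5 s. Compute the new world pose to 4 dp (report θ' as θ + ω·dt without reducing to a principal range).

θ' = -0.7854 + 0.5·0.5 = -0.5354
R = v/ω = -2.0/0.5 = -4.0000
x' = 1 + -4.0000·(sin -0.5354 − sin -0.7854) = 0.2123
y' = -4 − -4.0000·(cos -0.5354 − cos -0.7854) = -3.3882

(0.2123, -3.3882, -0.5354)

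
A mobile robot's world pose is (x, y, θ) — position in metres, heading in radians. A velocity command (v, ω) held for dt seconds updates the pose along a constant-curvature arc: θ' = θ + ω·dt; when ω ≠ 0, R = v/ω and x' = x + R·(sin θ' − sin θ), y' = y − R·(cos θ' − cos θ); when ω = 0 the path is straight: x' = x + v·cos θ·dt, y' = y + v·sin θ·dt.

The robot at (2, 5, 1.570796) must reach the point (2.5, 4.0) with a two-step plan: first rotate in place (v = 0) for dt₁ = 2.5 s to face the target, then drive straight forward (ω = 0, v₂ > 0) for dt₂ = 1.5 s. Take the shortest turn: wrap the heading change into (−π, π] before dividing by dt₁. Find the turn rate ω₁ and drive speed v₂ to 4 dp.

heading to target = atan2(4−5, 2.5−2) = -1.1071
Δθ = wrap(-1.1071 − 1.5708) = -2.6779; ω₁ = Δθ/dt₁ = -1.0712
distance = √((2.5−2)² + (4−5)²) = 1.1180; v₂ = distance/dt₂ = 0.7454

ω₁ = -1.0712, v₂ = 0.7454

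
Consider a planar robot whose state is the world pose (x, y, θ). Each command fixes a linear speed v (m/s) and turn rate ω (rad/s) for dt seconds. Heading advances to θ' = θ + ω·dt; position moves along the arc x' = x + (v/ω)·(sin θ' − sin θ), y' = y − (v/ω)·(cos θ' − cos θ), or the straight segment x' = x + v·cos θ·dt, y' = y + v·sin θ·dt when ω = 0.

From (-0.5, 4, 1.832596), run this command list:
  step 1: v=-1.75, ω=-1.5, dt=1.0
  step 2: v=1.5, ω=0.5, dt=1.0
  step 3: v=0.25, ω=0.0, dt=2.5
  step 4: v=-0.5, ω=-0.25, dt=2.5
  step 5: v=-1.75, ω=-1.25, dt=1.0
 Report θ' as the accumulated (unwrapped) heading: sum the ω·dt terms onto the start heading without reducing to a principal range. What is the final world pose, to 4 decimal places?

(-2.1506, 3.9273, -1.0424)

step 1: θ'=0.3326 (R=1.1667) → pose (-1.2460, 2.5953, 0.3326)
step 2: θ'=0.8326 (R=3.0000) → pose (-0.0065, 3.4120, 0.8326)
step 3: θ'=0.8326 (straight) → pose (0.4141, 3.8743, 0.8326)
step 4: θ'=0.2076 (R=2.0000) → pose (-0.6530, 3.2632, 0.2076)
step 5: θ'=-1.0424 (R=1.4000) → pose (-2.1506, 3.9273, -1.0424)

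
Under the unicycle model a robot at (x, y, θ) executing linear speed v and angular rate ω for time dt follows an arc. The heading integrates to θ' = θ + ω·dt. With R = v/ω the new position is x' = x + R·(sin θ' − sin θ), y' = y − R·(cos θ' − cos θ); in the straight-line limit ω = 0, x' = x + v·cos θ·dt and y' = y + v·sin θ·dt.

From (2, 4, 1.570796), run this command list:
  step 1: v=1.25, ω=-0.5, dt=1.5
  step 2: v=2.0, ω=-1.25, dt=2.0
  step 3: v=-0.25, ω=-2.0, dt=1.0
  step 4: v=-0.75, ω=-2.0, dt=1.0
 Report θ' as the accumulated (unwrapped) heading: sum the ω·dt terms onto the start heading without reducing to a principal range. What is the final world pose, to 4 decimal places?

step 1: θ'=0.8208 (R=-2.5000) → pose (2.6708, 5.7041, 0.8208)
step 2: θ'=-1.6792 (R=-1.6000) → pose (5.4321, 4.4404, -1.6792)
step 3: θ'=-3.6792 (R=0.1250) → pose (5.6204, 4.5342, -3.6792)
step 4: θ'=-5.6792 (R=0.3750) → pose (5.6413, 3.9034, -5.6792)

(5.6413, 3.9034, -5.6792)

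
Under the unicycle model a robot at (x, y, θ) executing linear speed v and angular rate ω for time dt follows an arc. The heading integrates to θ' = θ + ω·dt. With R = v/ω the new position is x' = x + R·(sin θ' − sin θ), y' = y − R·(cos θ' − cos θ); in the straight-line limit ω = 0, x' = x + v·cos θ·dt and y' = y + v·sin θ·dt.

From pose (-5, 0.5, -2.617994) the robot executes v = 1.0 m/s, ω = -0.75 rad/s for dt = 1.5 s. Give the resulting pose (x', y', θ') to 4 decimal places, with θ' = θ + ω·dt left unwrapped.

θ' = -2.6180 + -0.75·1.5 = -3.7430
R = v/ω = 1.0/-0.75 = -1.3333
x' = -5 + -1.3333·(sin -3.7430 − sin -2.6180) = -6.4211
y' = 0.5 − -1.3333·(cos -3.7430 − cos -2.6180) = 0.5553

(-6.4211, 0.5553, -3.7430)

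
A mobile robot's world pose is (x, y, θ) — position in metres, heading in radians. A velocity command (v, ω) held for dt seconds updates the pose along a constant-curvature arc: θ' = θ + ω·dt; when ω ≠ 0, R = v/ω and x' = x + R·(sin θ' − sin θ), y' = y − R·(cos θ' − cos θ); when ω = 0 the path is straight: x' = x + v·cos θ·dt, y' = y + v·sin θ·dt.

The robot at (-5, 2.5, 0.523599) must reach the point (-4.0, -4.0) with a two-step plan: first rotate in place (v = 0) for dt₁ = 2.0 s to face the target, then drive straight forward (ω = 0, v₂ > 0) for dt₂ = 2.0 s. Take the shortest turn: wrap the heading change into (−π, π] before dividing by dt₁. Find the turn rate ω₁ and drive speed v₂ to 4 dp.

ω₁ = -0.9709, v₂ = 3.2882

heading to target = atan2(-4−2.5, -4−-5) = -1.4181
Δθ = wrap(-1.4181 − 0.5236) = -1.9417; ω₁ = Δθ/dt₁ = -0.9709
distance = √((-4−-5)² + (-4−2.5)²) = 6.5765; v₂ = distance/dt₂ = 3.2882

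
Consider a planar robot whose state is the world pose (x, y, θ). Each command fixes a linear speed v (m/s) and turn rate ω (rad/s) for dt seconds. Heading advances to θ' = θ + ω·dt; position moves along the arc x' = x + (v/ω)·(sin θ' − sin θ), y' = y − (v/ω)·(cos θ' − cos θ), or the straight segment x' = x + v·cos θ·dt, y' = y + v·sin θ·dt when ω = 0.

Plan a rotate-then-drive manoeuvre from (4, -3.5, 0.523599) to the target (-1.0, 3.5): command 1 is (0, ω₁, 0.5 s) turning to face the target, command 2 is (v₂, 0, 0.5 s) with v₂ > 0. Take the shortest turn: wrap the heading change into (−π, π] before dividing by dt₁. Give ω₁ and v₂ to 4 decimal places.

ω₁ = 3.3349, v₂ = 17.2047

heading to target = atan2(3.5−-3.5, -1−4) = 2.1910
Δθ = wrap(2.1910 − 0.5236) = 1.6674; ω₁ = Δθ/dt₁ = 3.3349
distance = √((-1−4)² + (3.5−-3.5)²) = 8.6023; v₂ = distance/dt₂ = 17.2047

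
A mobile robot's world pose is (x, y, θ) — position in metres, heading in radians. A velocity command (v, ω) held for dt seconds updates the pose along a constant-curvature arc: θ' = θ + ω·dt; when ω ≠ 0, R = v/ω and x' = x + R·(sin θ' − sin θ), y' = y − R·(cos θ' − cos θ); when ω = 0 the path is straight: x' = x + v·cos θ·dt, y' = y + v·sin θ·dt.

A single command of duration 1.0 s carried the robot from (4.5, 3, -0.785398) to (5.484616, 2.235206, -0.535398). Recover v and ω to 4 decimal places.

v = 1.2500, ω = 0.2500

Δθ = -0.535398 − -0.785398 = 0.250000
ω = Δθ/dt = 0.250000/1.0 = 0.2500
R = Δx/(sin θ' − sin θ) = 5.0000
v = R·ω = 5.0000·0.2500 = 1.2500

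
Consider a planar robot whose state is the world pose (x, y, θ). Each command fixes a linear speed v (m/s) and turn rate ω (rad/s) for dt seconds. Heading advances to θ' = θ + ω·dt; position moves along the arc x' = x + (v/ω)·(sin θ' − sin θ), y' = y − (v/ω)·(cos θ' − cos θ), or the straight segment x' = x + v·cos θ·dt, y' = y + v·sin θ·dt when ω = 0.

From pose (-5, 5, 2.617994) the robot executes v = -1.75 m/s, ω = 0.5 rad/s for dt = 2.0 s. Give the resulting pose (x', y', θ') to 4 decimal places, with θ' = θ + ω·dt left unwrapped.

(-1.6450, 4.9208, 3.6180)

θ' = 2.6180 + 0.5·2.0 = 3.6180
R = v/ω = -1.75/0.5 = -3.5000
x' = -5 + -3.5000·(sin 3.6180 − sin 2.6180) = -1.6450
y' = 5 − -3.5000·(cos 3.6180 − cos 2.6180) = 4.9208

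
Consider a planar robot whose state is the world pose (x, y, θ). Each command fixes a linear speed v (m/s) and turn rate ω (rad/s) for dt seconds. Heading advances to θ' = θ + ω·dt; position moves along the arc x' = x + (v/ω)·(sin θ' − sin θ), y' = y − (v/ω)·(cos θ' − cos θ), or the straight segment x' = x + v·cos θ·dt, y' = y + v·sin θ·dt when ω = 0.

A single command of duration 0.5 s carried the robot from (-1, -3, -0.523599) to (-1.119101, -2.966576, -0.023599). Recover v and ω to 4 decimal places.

v = -0.2500, ω = 1.0000

Δθ = -0.023599 − -0.523599 = 0.500000
ω = Δθ/dt = 0.500000/0.5 = 1.0000
R = Δx/(sin θ' − sin θ) = -0.2500
v = R·ω = -0.2500·1.0000 = -0.2500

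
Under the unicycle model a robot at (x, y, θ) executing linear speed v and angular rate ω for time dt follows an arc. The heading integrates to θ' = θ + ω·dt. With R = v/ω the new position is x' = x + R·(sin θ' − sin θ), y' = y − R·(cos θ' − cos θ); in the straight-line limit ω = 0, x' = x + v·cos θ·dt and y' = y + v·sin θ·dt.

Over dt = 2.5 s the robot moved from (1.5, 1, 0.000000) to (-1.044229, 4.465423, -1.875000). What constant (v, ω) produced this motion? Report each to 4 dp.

Δθ = -1.875000 − 0.000000 = -1.875000
ω = Δθ/dt = -1.875000/2.5 = -0.7500
R = −Δy/(cos θ' − cos θ) = 2.6667
v = R·ω = 2.6667·-0.7500 = -2.0000

v = -2.0000, ω = -0.7500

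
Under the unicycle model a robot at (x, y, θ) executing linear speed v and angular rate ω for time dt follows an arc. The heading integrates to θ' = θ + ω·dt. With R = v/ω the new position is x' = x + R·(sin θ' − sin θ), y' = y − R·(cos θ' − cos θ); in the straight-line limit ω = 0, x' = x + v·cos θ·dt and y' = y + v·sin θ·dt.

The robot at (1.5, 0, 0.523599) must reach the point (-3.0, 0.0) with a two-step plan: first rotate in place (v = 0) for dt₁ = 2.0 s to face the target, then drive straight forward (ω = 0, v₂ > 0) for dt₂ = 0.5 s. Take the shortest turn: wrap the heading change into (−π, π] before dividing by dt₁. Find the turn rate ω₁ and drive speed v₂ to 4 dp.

heading to target = atan2(0−0, -3−1.5) = 3.1416
Δθ = wrap(3.1416 − 0.5236) = 2.6180; ω₁ = Δθ/dt₁ = 1.3090
distance = √((-3−1.5)² + (0−0)²) = 4.5000; v₂ = distance/dt₂ = 9.0000

ω₁ = 1.3090, v₂ = 9.0000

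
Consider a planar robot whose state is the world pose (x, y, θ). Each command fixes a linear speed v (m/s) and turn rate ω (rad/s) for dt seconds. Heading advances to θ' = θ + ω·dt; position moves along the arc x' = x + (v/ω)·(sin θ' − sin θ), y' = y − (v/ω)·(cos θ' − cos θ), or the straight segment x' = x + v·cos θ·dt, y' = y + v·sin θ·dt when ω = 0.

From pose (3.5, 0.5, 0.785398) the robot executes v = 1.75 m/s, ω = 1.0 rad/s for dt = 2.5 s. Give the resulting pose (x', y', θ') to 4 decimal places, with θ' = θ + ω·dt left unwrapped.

(2.0118, 3.4694, 3.2854)

θ' = 0.7854 + 1.0·2.5 = 3.2854
R = v/ω = 1.75/1.0 = 1.7500
x' = 3.5 + 1.7500·(sin 3.2854 − sin 0.7854) = 2.0118
y' = 0.5 − 1.7500·(cos 3.2854 − cos 0.7854) = 3.4694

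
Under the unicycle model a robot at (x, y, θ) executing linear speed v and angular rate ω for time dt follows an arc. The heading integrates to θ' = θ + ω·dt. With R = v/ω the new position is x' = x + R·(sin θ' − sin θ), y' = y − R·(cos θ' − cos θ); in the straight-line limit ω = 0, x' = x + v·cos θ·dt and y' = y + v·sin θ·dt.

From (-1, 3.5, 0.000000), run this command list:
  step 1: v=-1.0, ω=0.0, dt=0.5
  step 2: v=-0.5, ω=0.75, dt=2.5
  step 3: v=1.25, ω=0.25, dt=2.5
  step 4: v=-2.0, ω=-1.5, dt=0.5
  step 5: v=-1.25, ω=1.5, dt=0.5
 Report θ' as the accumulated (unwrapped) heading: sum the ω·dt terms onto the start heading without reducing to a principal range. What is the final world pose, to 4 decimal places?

(-3.0788, 3.7921, 2.5000)

step 1: θ'=0.0000 (straight) → pose (-1.5000, 3.5000, 0.0000)
step 2: θ'=1.8750 (R=-0.6667) → pose (-2.1361, 2.6336, 1.8750)
step 3: θ'=2.5000 (R=5.0000) → pose (-3.9141, 5.1417, 2.5000)
step 4: θ'=1.7500 (R=1.3333) → pose (-3.4001, 4.3112, 1.7500)
step 5: θ'=2.5000 (R=-0.8333) → pose (-3.0788, 3.7921, 2.5000)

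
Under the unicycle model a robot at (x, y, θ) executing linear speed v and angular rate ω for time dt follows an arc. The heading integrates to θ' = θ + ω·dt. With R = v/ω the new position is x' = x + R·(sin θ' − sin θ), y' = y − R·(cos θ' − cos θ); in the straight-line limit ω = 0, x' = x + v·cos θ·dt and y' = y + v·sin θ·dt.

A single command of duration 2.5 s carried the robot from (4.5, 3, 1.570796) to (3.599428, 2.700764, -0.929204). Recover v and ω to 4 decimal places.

Δθ = -0.929204 − 1.570796 = -2.500000
ω = Δθ/dt = -2.500000/2.5 = -1.0000
R = Δx/(sin θ' − sin θ) = 0.5000
v = R·ω = 0.5000·-1.0000 = -0.5000

v = -0.5000, ω = -1.0000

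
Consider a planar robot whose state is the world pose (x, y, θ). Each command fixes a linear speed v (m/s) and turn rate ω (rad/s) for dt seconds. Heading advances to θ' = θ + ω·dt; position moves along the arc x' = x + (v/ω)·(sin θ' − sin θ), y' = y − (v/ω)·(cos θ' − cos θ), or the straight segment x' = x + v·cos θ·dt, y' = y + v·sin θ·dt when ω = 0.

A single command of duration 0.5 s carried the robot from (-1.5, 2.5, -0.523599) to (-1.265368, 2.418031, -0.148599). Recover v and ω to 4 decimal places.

v = 0.5000, ω = 0.7500

Δθ = -0.148599 − -0.523599 = 0.375000
ω = Δθ/dt = 0.375000/0.5 = 0.7500
R = Δx/(sin θ' − sin θ) = 0.6667
v = R·ω = 0.6667·0.7500 = 0.5000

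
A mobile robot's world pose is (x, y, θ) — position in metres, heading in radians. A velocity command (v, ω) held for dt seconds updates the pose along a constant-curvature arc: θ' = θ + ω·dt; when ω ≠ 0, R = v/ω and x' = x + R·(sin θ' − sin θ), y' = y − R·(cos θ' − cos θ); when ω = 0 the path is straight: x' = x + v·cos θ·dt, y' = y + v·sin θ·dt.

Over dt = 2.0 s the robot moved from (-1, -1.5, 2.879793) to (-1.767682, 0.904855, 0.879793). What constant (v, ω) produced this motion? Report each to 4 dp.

v = 1.5000, ω = -1.0000

Δθ = 0.879793 − 2.879793 = -2.000000
ω = Δθ/dt = -2.000000/2.0 = -1.0000
R = −Δy/(cos θ' − cos θ) = -1.5000
v = R·ω = -1.5000·-1.0000 = 1.5000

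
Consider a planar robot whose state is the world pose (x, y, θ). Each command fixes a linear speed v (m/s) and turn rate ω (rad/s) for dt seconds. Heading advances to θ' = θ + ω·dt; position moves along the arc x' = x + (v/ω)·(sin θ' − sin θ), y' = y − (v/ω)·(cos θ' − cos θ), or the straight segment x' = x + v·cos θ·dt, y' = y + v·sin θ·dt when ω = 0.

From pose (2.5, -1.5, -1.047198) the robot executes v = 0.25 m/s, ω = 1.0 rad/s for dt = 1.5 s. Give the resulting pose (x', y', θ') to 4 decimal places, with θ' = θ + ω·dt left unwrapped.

θ' = -1.0472 + 1.0·1.5 = 0.4528
R = v/ω = 0.25/1.0 = 0.2500
x' = 2.5 + 0.2500·(sin 0.4528 − sin -1.0472) = 2.8259
y' = -1.5 − 0.2500·(cos 0.4528 − cos -1.0472) = -1.5998

(2.8259, -1.5998, 0.4528)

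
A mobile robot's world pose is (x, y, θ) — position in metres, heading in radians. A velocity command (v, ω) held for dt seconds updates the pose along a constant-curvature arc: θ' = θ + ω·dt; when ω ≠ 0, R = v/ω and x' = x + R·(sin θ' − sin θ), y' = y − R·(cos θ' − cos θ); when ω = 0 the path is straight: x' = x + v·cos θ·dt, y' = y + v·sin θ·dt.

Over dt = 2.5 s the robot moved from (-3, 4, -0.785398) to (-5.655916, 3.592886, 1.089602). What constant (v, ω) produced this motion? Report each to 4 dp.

Δθ = 1.089602 − -0.785398 = 1.875000
ω = Δθ/dt = 1.875000/2.5 = 0.7500
R = Δx/(sin θ' − sin θ) = -1.6667
v = R·ω = -1.6667·0.7500 = -1.2500

v = -1.2500, ω = 0.7500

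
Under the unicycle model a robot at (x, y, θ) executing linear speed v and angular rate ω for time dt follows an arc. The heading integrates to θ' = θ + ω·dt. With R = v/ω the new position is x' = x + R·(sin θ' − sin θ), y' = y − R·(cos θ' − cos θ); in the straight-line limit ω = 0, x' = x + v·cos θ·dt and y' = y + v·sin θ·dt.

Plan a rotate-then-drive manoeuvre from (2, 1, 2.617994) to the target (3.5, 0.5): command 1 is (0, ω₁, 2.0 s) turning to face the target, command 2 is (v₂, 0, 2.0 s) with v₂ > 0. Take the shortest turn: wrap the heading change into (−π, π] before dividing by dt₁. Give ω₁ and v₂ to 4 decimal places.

heading to target = atan2(0.5−1, 3.5−2) = -0.3218
Δθ = wrap(-0.3218 − 2.6180) = -2.9397; ω₁ = Δθ/dt₁ = -1.4699
distance = √((3.5−2)² + (0.5−1)²) = 1.5811; v₂ = distance/dt₂ = 0.7906

ω₁ = -1.4699, v₂ = 0.7906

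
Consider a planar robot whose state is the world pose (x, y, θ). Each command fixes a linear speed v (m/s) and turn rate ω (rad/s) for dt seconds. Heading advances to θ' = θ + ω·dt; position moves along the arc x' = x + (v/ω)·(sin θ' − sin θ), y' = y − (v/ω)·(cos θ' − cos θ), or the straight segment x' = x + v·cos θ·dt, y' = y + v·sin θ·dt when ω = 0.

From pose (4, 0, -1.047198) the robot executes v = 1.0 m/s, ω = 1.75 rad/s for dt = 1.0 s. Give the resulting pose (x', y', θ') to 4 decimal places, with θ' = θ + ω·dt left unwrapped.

θ' = -1.0472 + 1.75·1.0 = 0.7028
R = v/ω = 1.0/1.75 = 0.5714
x' = 4 + 0.5714·(sin 0.7028 − sin -1.0472) = 4.8642
y' = 0 − 0.5714·(cos 0.7028 − cos -1.0472) = -0.1503

(4.8642, -0.1503, 0.7028)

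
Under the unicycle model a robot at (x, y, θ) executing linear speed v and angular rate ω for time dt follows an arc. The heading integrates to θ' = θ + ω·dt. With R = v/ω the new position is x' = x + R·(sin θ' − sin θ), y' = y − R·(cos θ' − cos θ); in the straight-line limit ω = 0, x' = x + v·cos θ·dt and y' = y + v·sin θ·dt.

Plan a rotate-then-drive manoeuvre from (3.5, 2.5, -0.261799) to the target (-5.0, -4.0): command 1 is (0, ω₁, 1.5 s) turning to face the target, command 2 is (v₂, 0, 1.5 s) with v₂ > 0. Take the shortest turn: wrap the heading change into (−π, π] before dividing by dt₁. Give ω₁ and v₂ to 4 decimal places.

ω₁ = -1.4846, v₂ = 7.1336

heading to target = atan2(-4−2.5, -5−3.5) = -2.4887
Δθ = wrap(-2.4887 − -0.2618) = -2.2269; ω₁ = Δθ/dt₁ = -1.4846
distance = √((-5−3.5)² + (-4−2.5)²) = 10.7005; v₂ = distance/dt₂ = 7.1336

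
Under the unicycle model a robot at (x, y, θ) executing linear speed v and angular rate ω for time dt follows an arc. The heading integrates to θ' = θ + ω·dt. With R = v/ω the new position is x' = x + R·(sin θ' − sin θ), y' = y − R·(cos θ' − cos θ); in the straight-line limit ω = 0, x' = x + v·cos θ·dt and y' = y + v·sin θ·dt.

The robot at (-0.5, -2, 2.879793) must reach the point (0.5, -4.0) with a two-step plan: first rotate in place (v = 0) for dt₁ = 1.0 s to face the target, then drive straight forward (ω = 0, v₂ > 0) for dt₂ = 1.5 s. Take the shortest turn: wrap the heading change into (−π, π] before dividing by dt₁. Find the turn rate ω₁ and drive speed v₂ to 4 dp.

heading to target = atan2(-4−-2, 0.5−-0.5) = -1.1071
Δθ = wrap(-1.1071 − 2.8798) = 2.2962; ω₁ = Δθ/dt₁ = 2.2962
distance = √((0.5−-0.5)² + (-4−-2)²) = 2.2361; v₂ = distance/dt₂ = 1.4907

ω₁ = 2.2962, v₂ = 1.4907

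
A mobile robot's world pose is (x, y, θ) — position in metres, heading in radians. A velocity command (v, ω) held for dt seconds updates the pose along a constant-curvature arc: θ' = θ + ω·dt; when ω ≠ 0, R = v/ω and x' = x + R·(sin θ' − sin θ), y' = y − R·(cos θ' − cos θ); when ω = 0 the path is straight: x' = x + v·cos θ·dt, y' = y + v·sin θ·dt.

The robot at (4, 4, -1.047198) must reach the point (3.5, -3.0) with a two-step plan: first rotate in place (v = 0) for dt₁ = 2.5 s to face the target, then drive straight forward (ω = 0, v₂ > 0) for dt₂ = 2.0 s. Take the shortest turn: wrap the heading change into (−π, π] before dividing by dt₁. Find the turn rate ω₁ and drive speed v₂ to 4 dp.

ω₁ = -0.2380, v₂ = 3.5089

heading to target = atan2(-3−4, 3.5−4) = -1.6421
Δθ = wrap(-1.6421 − -1.0472) = -0.5949; ω₁ = Δθ/dt₁ = -0.2380
distance = √((3.5−4)² + (-3−4)²) = 7.0178; v₂ = distance/dt₂ = 3.5089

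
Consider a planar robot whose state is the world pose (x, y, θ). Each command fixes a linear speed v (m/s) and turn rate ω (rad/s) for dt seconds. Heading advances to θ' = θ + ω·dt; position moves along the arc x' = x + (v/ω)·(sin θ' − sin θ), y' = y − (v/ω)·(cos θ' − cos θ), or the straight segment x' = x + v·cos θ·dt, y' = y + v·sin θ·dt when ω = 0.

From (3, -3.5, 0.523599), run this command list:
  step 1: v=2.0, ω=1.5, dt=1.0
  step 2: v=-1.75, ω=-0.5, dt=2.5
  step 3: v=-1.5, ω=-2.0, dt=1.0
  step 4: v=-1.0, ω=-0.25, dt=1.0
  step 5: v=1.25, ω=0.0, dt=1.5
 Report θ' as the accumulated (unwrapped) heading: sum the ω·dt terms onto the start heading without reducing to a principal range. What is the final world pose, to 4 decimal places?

(1.5602, -6.4069, -1.4764)

step 1: θ'=2.0236 (R=1.3333) → pose (3.5323, -1.7620, 2.0236)
step 2: θ'=0.7736 (R=3.5000) → pose (2.8305, -5.7971, 0.7736)
step 3: θ'=-1.2264 (R=0.7500) → pose (1.6005, -5.5138, -1.2264)
step 4: θ'=-1.4764 (R=4.0000) → pose (1.3834, -4.5403, -1.4764)
step 5: θ'=-1.4764 (straight) → pose (1.5602, -6.4069, -1.4764)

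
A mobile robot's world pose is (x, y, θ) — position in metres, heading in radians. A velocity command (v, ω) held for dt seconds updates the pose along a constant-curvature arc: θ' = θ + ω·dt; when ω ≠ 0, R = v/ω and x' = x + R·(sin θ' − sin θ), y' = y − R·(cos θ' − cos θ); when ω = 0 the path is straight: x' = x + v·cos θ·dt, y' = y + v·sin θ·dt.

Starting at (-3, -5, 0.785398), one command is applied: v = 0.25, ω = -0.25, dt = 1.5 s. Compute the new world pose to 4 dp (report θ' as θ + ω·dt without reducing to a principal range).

(-2.6919, -4.7901, 0.4104)

θ' = 0.7854 + -0.25·1.5 = 0.4104
R = v/ω = 0.25/-0.25 = -1.0000
x' = -3 + -1.0000·(sin 0.4104 − sin 0.7854) = -2.6919
y' = -5 − -1.0000·(cos 0.4104 − cos 0.7854) = -4.7901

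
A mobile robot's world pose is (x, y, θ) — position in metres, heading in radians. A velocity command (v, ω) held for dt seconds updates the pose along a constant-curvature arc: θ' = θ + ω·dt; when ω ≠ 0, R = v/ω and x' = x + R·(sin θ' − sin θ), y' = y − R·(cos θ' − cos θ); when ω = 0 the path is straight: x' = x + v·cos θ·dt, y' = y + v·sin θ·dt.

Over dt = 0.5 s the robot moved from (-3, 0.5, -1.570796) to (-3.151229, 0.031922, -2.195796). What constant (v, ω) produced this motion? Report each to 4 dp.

v = 1.0000, ω = -1.2500

Δθ = -2.195796 − -1.570796 = -0.625000
ω = Δθ/dt = -0.625000/0.5 = -1.2500
R = −Δy/(cos θ' − cos θ) = -0.8000
v = R·ω = -0.8000·-1.2500 = 1.0000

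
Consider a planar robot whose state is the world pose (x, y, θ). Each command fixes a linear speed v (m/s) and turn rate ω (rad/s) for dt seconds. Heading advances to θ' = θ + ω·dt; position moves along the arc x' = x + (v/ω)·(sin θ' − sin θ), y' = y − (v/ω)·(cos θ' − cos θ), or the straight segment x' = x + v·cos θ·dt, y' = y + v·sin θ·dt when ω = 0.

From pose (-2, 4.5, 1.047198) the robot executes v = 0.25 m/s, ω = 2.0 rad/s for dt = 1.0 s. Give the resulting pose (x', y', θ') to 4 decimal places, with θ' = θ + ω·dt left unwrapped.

θ' = 1.0472 + 2.0·1.0 = 3.0472
R = v/ω = 0.25/2.0 = 0.1250
x' = -2 + 0.1250·(sin 3.0472 − sin 1.0472) = -2.0965
y' = 4.5 − 0.1250·(cos 3.0472 − cos 1.0472) = 4.6869

(-2.0965, 4.6869, 3.0472)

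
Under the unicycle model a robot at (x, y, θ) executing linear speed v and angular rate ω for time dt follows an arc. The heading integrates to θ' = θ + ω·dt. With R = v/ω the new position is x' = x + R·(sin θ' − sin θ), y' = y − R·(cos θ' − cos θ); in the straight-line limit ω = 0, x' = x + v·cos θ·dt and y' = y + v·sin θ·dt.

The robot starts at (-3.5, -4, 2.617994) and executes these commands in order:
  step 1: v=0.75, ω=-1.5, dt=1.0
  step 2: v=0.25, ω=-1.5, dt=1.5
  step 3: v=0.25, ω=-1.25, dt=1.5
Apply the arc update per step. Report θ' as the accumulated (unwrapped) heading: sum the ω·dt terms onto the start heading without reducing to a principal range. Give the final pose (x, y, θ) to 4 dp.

(-3.5531, -3.6335, -3.0070)

step 1: θ'=1.1180 (R=-0.5000) → pose (-3.6996, -3.3482, 1.1180)
step 2: θ'=-1.1320 (R=-0.1667) → pose (-3.3989, -3.3504, -1.1320)
step 3: θ'=-3.0070 (R=-0.2000) → pose (-3.5531, -3.6335, -3.0070)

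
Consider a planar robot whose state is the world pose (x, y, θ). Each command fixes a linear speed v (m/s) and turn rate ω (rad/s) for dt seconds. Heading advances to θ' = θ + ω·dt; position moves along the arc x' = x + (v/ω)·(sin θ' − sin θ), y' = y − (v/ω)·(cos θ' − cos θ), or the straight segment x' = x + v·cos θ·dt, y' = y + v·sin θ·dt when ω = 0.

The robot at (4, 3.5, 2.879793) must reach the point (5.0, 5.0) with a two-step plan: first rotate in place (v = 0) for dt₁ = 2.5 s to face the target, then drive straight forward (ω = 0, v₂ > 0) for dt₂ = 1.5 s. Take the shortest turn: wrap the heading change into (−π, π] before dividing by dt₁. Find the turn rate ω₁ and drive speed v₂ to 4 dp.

ω₁ = -0.7588, v₂ = 1.2019

heading to target = atan2(5−3.5, 5−4) = 0.9828
Δθ = wrap(0.9828 − 2.8798) = -1.8970; ω₁ = Δθ/dt₁ = -0.7588
distance = √((5−4)² + (5−3.5)²) = 1.8028; v₂ = distance/dt₂ = 1.2019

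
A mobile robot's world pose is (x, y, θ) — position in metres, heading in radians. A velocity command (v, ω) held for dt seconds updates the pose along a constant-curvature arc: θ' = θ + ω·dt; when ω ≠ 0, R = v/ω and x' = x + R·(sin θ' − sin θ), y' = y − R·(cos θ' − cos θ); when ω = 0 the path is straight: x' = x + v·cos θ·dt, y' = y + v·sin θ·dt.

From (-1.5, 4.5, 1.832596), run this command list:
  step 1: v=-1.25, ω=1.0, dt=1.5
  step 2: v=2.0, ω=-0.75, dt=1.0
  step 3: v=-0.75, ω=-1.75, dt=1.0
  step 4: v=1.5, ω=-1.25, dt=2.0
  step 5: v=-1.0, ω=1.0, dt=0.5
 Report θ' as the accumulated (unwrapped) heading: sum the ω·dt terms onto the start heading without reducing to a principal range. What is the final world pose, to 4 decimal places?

step 1: θ'=3.3326 (R=-1.2500) → pose (-0.0553, 3.5963, 3.3326)
step 2: θ'=2.5826 (R=-2.6667) → pose (-1.9758, 3.9537, 2.5826)
step 3: θ'=0.8326 (R=0.4286) → pose (-1.8860, 3.3019, 0.8326)
step 4: θ'=-1.6674 (R=-1.2000) → pose (0.1960, 2.3786, -1.6674)
step 5: θ'=-1.1674 (R=-1.0000) → pose (0.1204, 2.8676, -1.1674)

(0.1204, 2.8676, -1.1674)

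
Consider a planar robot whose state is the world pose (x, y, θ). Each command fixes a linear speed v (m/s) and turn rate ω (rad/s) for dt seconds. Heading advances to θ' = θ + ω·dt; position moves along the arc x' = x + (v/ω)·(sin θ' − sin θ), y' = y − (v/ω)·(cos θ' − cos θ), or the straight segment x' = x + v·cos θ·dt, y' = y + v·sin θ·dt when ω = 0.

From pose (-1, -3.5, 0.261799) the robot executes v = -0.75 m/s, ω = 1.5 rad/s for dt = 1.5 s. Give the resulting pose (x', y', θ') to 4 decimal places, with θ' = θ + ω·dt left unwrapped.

(-1.1651, -4.3870, 2.5118)

θ' = 0.2618 + 1.5·1.5 = 2.5118
R = v/ω = -0.75/1.5 = -0.5000
x' = -1 + -0.5000·(sin 2.5118 − sin 0.2618) = -1.1651
y' = -3.5 − -0.5000·(cos 2.5118 − cos 0.2618) = -4.3870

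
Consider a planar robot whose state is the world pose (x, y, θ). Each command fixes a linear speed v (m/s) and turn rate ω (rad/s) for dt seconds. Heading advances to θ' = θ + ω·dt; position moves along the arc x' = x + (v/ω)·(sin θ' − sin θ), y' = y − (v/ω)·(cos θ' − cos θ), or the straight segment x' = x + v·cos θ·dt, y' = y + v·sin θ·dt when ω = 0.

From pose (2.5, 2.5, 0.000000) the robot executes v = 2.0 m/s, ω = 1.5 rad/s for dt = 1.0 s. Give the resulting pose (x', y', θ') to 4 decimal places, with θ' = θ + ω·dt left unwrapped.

(3.8300, 3.7390, 1.5000)

θ' = 0.0000 + 1.5·1.0 = 1.5000
R = v/ω = 2.0/1.5 = 1.3333
x' = 2.5 + 1.3333·(sin 1.5000 − sin 0.0000) = 3.8300
y' = 2.5 − 1.3333·(cos 1.5000 − cos 0.0000) = 3.7390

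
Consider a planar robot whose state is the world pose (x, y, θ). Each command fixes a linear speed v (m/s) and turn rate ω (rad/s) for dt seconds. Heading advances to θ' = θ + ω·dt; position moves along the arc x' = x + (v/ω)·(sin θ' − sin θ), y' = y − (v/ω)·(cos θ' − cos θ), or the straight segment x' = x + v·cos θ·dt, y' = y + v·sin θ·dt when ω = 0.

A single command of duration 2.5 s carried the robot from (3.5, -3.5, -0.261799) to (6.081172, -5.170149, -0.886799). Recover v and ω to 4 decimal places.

Δθ = -0.886799 − -0.261799 = -0.625000
ω = Δθ/dt = -0.625000/2.5 = -0.2500
R = Δx/(sin θ' − sin θ) = -5.0000
v = R·ω = -5.0000·-0.2500 = 1.2500

v = 1.2500, ω = -0.2500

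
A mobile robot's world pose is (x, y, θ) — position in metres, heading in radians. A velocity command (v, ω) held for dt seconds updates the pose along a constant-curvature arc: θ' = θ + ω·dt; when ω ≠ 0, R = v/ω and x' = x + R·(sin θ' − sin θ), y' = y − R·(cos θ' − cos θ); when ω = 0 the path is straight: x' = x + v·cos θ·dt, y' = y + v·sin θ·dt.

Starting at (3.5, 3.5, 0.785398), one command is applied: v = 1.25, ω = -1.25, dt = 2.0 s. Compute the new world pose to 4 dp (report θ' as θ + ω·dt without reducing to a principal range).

(5.1968, 2.6496, -1.7146)

θ' = 0.7854 + -1.25·2.0 = -1.7146
R = v/ω = 1.25/-1.25 = -1.0000
x' = 3.5 + -1.0000·(sin -1.7146 − sin 0.7854) = 5.1968
y' = 3.5 − -1.0000·(cos -1.7146 − cos 0.7854) = 2.6496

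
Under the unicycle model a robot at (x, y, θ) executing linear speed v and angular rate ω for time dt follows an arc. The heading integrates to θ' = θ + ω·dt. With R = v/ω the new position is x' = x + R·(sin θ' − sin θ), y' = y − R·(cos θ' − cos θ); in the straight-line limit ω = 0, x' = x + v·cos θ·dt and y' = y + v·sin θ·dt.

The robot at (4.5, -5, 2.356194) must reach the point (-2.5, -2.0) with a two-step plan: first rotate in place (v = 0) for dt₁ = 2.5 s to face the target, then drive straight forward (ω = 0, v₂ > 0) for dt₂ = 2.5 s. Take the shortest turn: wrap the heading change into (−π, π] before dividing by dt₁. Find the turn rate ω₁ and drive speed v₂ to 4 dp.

heading to target = atan2(-2−-5, -2.5−4.5) = 2.7367
Δθ = wrap(2.7367 − 2.3562) = 0.3805; ω₁ = Δθ/dt₁ = 0.1522
distance = √((-2.5−4.5)² + (-2−-5)²) = 7.6158; v₂ = distance/dt₂ = 3.0463

ω₁ = 0.1522, v₂ = 3.0463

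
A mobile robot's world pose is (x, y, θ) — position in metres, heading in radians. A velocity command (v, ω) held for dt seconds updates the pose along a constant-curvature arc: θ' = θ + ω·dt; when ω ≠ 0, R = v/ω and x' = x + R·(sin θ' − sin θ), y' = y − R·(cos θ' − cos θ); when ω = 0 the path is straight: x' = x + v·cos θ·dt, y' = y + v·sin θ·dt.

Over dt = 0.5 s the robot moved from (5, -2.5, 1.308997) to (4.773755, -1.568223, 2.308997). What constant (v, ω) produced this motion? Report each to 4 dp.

v = 2.0000, ω = 2.0000

Δθ = 2.308997 − 1.308997 = 1.000000
ω = Δθ/dt = 1.000000/0.5 = 2.0000
R = −Δy/(cos θ' − cos θ) = 1.0000
v = R·ω = 1.0000·2.0000 = 2.0000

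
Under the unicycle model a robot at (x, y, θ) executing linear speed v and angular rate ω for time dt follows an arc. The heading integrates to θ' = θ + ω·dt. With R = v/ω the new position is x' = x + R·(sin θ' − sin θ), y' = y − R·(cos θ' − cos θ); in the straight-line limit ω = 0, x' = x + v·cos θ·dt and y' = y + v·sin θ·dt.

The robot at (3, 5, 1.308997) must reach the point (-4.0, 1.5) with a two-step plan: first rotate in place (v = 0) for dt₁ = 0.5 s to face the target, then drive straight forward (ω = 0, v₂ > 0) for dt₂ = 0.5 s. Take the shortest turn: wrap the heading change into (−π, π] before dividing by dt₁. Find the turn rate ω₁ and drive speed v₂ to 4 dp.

heading to target = atan2(1.5−5, -4−3) = -2.6779
Δθ = wrap(-2.6779 − 1.3090) = 2.2962; ω₁ = Δθ/dt₁ = 4.5925
distance = √((-4−3)² + (1.5−5)²) = 7.8262; v₂ = distance/dt₂ = 15.6525

ω₁ = 4.5925, v₂ = 15.6525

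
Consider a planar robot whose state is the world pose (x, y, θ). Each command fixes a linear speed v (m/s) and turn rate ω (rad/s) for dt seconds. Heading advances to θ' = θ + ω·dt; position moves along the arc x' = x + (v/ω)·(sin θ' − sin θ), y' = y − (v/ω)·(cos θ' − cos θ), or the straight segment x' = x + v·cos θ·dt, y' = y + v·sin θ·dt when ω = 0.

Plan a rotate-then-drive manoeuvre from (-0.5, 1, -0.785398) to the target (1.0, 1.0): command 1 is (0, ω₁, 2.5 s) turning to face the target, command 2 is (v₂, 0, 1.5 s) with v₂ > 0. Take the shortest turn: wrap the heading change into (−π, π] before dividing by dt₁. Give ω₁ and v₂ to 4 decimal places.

heading to target = atan2(1−1, 1−-0.5) = 0.0000
Δθ = wrap(0.0000 − -0.7854) = 0.7854; ω₁ = Δθ/dt₁ = 0.3142
distance = √((1−-0.5)² + (1−1)²) = 1.5000; v₂ = distance/dt₂ = 1.0000

ω₁ = 0.3142, v₂ = 1.0000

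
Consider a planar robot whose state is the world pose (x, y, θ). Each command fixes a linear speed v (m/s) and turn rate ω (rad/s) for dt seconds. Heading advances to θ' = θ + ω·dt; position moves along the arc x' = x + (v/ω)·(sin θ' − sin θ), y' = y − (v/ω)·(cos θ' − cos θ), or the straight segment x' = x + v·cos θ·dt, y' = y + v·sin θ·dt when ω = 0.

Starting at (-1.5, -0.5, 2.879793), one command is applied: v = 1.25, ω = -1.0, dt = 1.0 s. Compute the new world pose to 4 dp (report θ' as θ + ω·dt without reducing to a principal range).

θ' = 2.8798 + -1.0·1.0 = 1.8798
R = v/ω = 1.25/-1.0 = -1.2500
x' = -1.5 + -1.2500·(sin 1.8798 − sin 2.8798) = -2.3673
y' = -0.5 − -1.2500·(cos 1.8798 − cos 2.8798) = 0.3273

(-2.3673, 0.3273, 1.8798)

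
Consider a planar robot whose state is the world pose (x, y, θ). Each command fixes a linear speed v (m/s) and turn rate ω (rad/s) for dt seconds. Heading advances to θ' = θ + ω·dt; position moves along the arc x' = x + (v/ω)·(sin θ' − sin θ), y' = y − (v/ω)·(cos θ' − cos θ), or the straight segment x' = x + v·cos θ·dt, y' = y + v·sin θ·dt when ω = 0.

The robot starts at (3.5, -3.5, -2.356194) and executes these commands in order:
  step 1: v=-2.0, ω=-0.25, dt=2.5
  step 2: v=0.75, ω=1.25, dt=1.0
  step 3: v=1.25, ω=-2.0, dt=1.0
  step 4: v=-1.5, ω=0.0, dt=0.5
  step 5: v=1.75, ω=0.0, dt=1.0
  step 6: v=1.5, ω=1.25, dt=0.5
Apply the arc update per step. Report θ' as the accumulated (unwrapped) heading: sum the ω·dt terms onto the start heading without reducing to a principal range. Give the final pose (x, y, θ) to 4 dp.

step 1: θ'=-2.9812 (R=8.0000) → pose (7.8792, -1.2595, -2.9812)
step 2: θ'=-1.7312 (R=0.6000) → pose (7.3827, -1.7560, -1.7312)
step 3: θ'=-3.7312 (R=-0.6250) → pose (6.4182, -2.1757, -3.7312)
step 4: θ'=-3.7312 (straight) → pose (7.0416, -2.5927, -3.7312)
step 5: θ'=-3.7312 (straight) → pose (5.5870, -1.6196, -3.7312)
step 6: θ'=-3.1062 (R=1.2000) → pose (4.8773, -1.4178, -3.1062)

(4.8773, -1.4178, -3.1062)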